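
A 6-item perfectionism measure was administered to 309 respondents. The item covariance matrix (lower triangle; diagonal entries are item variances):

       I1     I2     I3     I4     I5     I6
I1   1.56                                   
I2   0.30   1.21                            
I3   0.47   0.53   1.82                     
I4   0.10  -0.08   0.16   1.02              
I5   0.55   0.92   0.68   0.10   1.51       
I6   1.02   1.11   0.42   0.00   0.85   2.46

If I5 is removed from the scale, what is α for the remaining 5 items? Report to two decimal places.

Remaining items: I1, I2, I3, I4, I6 (k = 5).
Σσᵢ² = 1.56 + 1.21 + 1.82 + 1.02 + 2.46 = 8.07
total variance = 8.07 + 2 × 4.03 = 16.13
α (item deleted) = (5/4)·(1 − 8.07/16.13) = 0.62

α = 0.62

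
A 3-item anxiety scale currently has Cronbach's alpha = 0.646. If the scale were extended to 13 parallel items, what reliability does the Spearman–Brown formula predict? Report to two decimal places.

Length factor m = 13/3 = 4.3333
α' = m·α / (1 + (m−1)·α)
   = 13/3 × 0.646 / (1 + (13/3 − 1) × 0.646)
   = 2.7993 / 3.1533 = 0.89

predicted reliability = 0.89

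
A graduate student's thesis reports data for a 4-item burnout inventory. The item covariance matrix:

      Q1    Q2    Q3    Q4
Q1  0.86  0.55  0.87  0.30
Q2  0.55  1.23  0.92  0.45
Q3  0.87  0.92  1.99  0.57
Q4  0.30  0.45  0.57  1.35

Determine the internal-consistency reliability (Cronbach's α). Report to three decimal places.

α = 0.765

Σσ²ᵢ = 0.86 + 1.23 + 1.99 + 1.35 = 5.43
Σ_{i<j} σ_ij = 3.66
σ²_total = 5.43 + 2 × 3.66 = 12.75
α = (k/(k−1))·(1 − Σσ²ᵢ/σ²_total) = (4/3)·(1 − 5.43/12.75) = 0.765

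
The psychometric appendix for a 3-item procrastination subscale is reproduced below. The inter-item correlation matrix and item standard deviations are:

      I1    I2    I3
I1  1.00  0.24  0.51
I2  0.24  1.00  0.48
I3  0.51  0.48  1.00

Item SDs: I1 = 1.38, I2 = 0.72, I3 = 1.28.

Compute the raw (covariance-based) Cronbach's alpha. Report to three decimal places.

Σσ²ᵢ = 1.38² + 0.72² + 1.28² = 4.0612
Covariances σ_ij = r_ij · s_i · s_j:
  σ(I1,I2) = 0.24 × 1.38 × 0.72 = 0.2385
  σ(I1,I3) = 0.51 × 1.38 × 1.28 = 0.9009
  σ(I2,I3) = 0.48 × 0.72 × 1.28 = 0.4424
σ²_T = Σσ²ᵢ + 2·Σσ_ij = 4.0612 + 2 × 1.5818 = 7.2248
α = (3/2)·(1 − 4.0612/7.2248) = 0.657

α = 0.657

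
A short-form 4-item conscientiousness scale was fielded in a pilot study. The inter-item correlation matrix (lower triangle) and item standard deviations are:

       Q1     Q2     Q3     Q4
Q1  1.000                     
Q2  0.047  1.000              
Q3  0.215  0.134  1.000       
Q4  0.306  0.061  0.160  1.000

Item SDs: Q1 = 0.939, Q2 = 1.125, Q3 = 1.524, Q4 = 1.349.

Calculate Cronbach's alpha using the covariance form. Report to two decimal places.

α = 0.41

Σσ²ᵢ = 0.939² + 1.125² + 1.524² + 1.349² = 6.2897
Covariances σ_ij = r_ij · s_i · s_j:
  σ(Q1,Q2) = 0.047 × 0.939 × 1.125 = 0.0496
  σ(Q1,Q3) = 0.215 × 0.939 × 1.524 = 0.3077
  σ(Q1,Q4) = 0.306 × 0.939 × 1.349 = 0.3876
  σ(Q2,Q3) = 0.134 × 1.125 × 1.524 = 0.2297
  σ(Q2,Q4) = 0.061 × 1.125 × 1.349 = 0.0926
  σ(Q3,Q4) = 0.160 × 1.524 × 1.349 = 0.3289
σ²_T = Σσ²ᵢ + 2·Σσ_ij = 6.2897 + 2 × 1.3961 = 9.0819
α = (4/3)·(1 − 6.2897/9.0819) = 0.41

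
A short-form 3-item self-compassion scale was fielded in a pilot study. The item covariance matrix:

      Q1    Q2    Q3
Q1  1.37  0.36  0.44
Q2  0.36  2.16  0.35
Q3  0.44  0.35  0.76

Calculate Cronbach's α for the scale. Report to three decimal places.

α = 0.524

sum of item variances = 1.37 + 2.16 + 0.76 = 4.29
Σ_{i<j} σ_ij = 1.15
σ²_T = 4.29 + 2 × 1.15 = 6.59
α = (k/(k−1))·(1 − sum of item variances/σ²_T) = (3/2)·(1 − 4.29/6.59) = 0.524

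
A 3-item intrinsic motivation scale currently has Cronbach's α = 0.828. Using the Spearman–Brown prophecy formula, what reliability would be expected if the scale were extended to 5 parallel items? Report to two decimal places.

Length factor m = 5/3 = 1.6667
α' = m·α / (1 + (m−1)·α)
   = 5/3 × 0.828 / (1 + (5/3 − 1) × 0.828)
   = 1.3800 / 1.5520 = 0.89

predicted reliability = 0.89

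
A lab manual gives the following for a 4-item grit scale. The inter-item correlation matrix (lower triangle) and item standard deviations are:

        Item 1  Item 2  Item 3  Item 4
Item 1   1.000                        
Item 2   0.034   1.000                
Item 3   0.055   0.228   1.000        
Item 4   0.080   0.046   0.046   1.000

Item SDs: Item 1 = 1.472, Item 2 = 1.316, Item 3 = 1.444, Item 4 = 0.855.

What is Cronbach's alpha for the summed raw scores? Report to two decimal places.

Σσ²ᵢ = 1.472² + 1.316² + 1.444² + 0.855² = 6.7148
Covariances σ_ij = r_ij · s_i · s_j:
  σ(Item 1,Item 2) = 0.034 × 1.472 × 1.316 = 0.0659
  σ(Item 1,Item 3) = 0.055 × 1.472 × 1.444 = 0.1169
  σ(Item 1,Item 4) = 0.080 × 1.472 × 0.855 = 0.1007
  σ(Item 2,Item 3) = 0.228 × 1.316 × 1.444 = 0.4333
  σ(Item 2,Item 4) = 0.046 × 1.316 × 0.855 = 0.0518
  σ(Item 3,Item 4) = 0.046 × 1.444 × 0.855 = 0.0568
σ²_T = Σσ²ᵢ + 2·Σσ_ij = 6.7148 + 2 × 0.8254 = 8.3656
α = (4/3)·(1 − 6.7148/8.3656) = 0.26

Cronbach's alpha = 0.26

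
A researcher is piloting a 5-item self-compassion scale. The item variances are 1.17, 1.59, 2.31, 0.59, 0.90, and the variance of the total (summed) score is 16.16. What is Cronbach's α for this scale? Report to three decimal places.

Cronbach's α = 0.743

ΣVar(i) = 1.17 + 1.59 + 2.31 + 0.59 + 0.90 = 6.56
α = (k/(k−1))·(1 − ΣVar(i)/σ²_total) = (5/4)·(1 − 6.56/16.16) = 0.743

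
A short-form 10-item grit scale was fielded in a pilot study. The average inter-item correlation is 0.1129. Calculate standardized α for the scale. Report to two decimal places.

standardized α = 0.56

Standardized α = k·r̄ / (1 + (k−1)·r̄) = 10 × 0.1129 / (1 + 9 × 0.1129)
  = 1.1290 / 2.0161 = 0.56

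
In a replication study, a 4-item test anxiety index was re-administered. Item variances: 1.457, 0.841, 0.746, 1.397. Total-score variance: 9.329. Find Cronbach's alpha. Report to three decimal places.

ΣVar(i) = 1.457 + 0.841 + 0.746 + 1.397 = 4.441
α = (k/(k−1))·(1 − ΣVar(i)/total variance) = (4/3)·(1 − 4.441/9.329) = 0.699

α = 0.699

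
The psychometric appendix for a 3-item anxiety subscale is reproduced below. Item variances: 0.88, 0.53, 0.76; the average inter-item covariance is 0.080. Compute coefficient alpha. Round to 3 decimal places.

sum of item variances = 0.88 + 0.53 + 0.76 = 2.17
Sum of the 3 distinct covariances = 3 × 0.080 = 0.240
σ²_T = sum of item variances + 2·Σcov = 2.17 + 2 × 0.240 = 2.650
α = (3/2)·(1 − 2.17/2.650) = 0.272

α = 0.272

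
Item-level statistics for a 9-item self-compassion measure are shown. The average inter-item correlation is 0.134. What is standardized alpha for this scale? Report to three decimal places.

standardized alpha = 0.582

Standardized α = k·r̄ / (1 + (k−1)·r̄) = 9 × 0.134 / (1 + 8 × 0.134)
  = 1.2060 / 2.0720 = 0.582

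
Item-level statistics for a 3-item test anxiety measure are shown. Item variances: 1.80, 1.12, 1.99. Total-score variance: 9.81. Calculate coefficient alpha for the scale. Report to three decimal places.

ΣVar(i) = 1.80 + 1.12 + 1.99 = 4.91
α = (k/(k−1))·(1 − ΣVar(i)/σ²_T) = (3/2)·(1 − 4.91/9.81) = 0.749

coefficient alpha = 0.749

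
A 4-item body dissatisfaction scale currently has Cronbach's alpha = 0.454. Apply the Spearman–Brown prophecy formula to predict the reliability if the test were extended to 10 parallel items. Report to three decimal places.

predicted reliability = 0.675

Length factor m = 10/4 = 2.5000
α' = m·α / (1 + (m−1)·α)
   = 10/4 × 0.454 / (1 + (10/4 − 1) × 0.454)
   = 1.1350 / 1.6810 = 0.675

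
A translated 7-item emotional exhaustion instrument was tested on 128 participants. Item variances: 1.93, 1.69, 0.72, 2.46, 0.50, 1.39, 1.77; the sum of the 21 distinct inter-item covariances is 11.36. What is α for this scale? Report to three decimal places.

Σσᵢ² = 1.93 + 1.69 + 0.72 + 2.46 + 0.50 + 1.39 + 1.77 = 10.46
Sum of distinct covariances = 11.36
Var(T) = Σσᵢ² + 2·Σcov = 10.46 + 2 × 11.36 = 33.18
α = (7/6)·(1 − 10.46/33.18) = 0.799

α = 0.799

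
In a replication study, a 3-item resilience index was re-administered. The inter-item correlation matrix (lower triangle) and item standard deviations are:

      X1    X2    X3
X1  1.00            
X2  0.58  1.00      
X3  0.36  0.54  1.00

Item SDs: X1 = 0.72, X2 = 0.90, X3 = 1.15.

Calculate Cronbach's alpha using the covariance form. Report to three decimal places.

Σσ²ᵢ = 0.72² + 0.90² + 1.15² = 2.6509
Covariances σ_ij = r_ij · s_i · s_j:
  σ(X1,X2) = 0.58 × 0.72 × 0.90 = 0.3758
  σ(X1,X3) = 0.36 × 0.72 × 1.15 = 0.2981
  σ(X2,X3) = 0.54 × 0.90 × 1.15 = 0.5589
σ²_T = Σσ²ᵢ + 2·Σσ_ij = 2.6509 + 2 × 1.2328 = 5.1165
α = (3/2)·(1 − 2.6509/5.1165) = 0.723

α = 0.723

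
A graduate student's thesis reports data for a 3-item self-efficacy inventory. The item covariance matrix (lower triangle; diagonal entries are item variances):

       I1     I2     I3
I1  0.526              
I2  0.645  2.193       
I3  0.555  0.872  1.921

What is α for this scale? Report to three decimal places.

α = 0.708

Σσᵢ² = 0.526 + 2.193 + 1.921 = 4.640
Sum of off-diagonal covariances = 2.072
σ²_T = 4.640 + 2 × 2.072 = 8.784
α = (k/(k−1))·(1 − Σσᵢ²/σ²_T) = (3/2)·(1 − 4.640/8.784) = 0.708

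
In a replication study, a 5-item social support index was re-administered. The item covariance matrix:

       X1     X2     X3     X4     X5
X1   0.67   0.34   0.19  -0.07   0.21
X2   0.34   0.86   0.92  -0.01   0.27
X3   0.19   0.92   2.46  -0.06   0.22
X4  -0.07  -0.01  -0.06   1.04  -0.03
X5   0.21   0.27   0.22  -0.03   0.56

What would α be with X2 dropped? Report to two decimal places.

Remaining items: X1, X3, X4, X5 (k = 4).
Σσ²ᵢ = 0.67 + 2.46 + 1.04 + 0.56 = 4.73
σ²_T = 4.73 + 2 × 0.46 = 5.65
α (item deleted) = (4/3)·(1 − 4.73/5.65) = 0.22

α = 0.22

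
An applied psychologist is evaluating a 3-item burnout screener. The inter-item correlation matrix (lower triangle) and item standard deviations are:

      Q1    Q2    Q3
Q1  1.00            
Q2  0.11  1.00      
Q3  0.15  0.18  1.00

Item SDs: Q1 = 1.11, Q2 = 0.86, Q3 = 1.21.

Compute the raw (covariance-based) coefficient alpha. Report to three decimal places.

Σσ²ᵢ = 1.11² + 0.86² + 1.21² = 3.4358
Covariances σ_ij = r_ij · s_i · s_j:
  σ(Q1,Q2) = 0.11 × 1.11 × 0.86 = 0.1050
  σ(Q1,Q3) = 0.15 × 1.11 × 1.21 = 0.2015
  σ(Q2,Q3) = 0.18 × 0.86 × 1.21 = 0.1873
σ²_T = Σσ²ᵢ + 2·Σσ_ij = 3.4358 + 2 × 0.4938 = 4.4234
α = (3/2)·(1 − 3.4358/4.4234) = 0.335

α = 0.335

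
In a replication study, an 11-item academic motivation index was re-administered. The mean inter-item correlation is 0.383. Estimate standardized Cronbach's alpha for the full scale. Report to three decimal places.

Standardized α = k·r̄ / (1 + (k−1)·r̄) = 11 × 0.383 / (1 + 10 × 0.383)
  = 4.2130 / 4.8300 = 0.872

α = 0.872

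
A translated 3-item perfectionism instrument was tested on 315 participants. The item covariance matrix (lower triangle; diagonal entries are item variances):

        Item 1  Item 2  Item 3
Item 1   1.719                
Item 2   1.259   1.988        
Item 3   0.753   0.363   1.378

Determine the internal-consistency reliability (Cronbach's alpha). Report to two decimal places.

α = 0.72

Σσᵢ² = 1.719 + 1.988 + 1.378 = 5.085
Sum of off-diagonal covariances = 2.375
total variance = 5.085 + 2 × 2.375 = 9.835
α = (k/(k−1))·(1 − Σσᵢ²/total variance) = (3/2)·(1 − 5.085/9.835) = 0.72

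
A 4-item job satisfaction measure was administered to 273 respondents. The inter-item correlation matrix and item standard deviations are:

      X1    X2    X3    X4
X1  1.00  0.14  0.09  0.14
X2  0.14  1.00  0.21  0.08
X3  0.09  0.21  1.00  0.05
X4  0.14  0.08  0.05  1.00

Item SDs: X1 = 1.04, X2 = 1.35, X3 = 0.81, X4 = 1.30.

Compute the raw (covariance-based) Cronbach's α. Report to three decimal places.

Cronbach's α = 0.336

Σσ²ᵢ = 1.04² + 1.35² + 0.81² + 1.30² = 5.2502
Covariances σ_ij = r_ij · s_i · s_j:
  σ(X1,X2) = 0.14 × 1.04 × 1.35 = 0.1966
  σ(X1,X3) = 0.09 × 1.04 × 0.81 = 0.0758
  σ(X1,X4) = 0.14 × 1.04 × 1.30 = 0.1893
  σ(X2,X3) = 0.21 × 1.35 × 0.81 = 0.2296
  σ(X2,X4) = 0.08 × 1.35 × 1.30 = 0.1404
  σ(X3,X4) = 0.05 × 0.81 × 1.30 = 0.0527
σ²_T = Σσ²ᵢ + 2·Σσ_ij = 5.2502 + 2 × 0.8844 = 7.0190
α = (4/3)·(1 − 5.2502/7.0190) = 0.336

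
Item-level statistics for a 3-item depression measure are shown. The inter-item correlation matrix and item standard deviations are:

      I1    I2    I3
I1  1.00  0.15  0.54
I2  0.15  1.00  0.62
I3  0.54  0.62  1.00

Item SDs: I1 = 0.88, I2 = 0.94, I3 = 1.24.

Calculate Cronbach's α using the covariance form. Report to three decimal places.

Σσ²ᵢ = 0.88² + 0.94² + 1.24² = 3.1956
Covariances σ_ij = r_ij · s_i · s_j:
  σ(I1,I2) = 0.15 × 0.88 × 0.94 = 0.1241
  σ(I1,I3) = 0.54 × 0.88 × 1.24 = 0.5892
  σ(I2,I3) = 0.62 × 0.94 × 1.24 = 0.7227
σ²_T = Σσ²ᵢ + 2·Σσ_ij = 3.1956 + 2 × 1.4360 = 6.0676
α = (3/2)·(1 − 3.1956/6.0676) = 0.710

α = 0.710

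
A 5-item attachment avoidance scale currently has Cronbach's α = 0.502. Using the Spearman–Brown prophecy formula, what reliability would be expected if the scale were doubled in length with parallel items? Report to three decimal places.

Length factor m = 2
α' = m·α / (1 + (m−1)·α)
   = 2 × 0.502 / (1 + (2 − 1) × 0.502)
   = 1.0040 / 1.5020 = 0.668

predicted reliability = 0.668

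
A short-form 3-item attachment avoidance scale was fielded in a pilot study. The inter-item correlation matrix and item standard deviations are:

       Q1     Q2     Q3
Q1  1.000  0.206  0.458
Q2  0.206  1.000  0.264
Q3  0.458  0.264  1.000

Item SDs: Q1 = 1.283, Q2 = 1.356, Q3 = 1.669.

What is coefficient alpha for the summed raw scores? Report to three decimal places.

Σσ²ᵢ = 1.283² + 1.356² + 1.669² = 6.2704
Covariances σ_ij = r_ij · s_i · s_j:
  σ(Q1,Q2) = 0.206 × 1.283 × 1.356 = 0.3584
  σ(Q1,Q3) = 0.458 × 1.283 × 1.669 = 0.9807
  σ(Q2,Q3) = 0.264 × 1.356 × 1.669 = 0.5975
σ²_T = Σσ²ᵢ + 2·Σσ_ij = 6.2704 + 2 × 1.9366 = 10.1436
α = (3/2)·(1 − 6.2704/10.1436) = 0.573

coefficient alpha = 0.573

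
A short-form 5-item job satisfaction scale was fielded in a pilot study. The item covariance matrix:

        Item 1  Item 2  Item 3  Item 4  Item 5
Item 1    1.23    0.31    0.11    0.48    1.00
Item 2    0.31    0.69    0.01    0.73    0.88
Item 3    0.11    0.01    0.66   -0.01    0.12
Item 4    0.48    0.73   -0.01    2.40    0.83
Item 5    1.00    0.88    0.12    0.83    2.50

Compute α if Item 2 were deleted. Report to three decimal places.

Remaining items: Item 1, Item 3, Item 4, Item 5 (k = 4).
ΣVar(i) = 1.23 + 0.66 + 2.40 + 2.50 = 6.79
total variance = 6.79 + 2 × 2.53 = 11.85
α (item deleted) = (4/3)·(1 − 6.79/11.85) = 0.569

α = 0.569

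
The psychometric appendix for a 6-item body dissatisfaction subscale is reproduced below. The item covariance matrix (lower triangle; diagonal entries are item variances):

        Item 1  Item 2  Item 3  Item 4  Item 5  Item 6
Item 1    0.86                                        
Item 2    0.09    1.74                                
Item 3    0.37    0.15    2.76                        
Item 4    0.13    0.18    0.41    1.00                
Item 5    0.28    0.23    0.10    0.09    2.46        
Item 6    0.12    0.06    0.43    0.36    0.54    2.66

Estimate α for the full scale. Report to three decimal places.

ΣVar(i) = 0.86 + 1.74 + 2.76 + 1.00 + 2.46 + 2.66 = 11.48
Sum of off-diagonal covariances = 3.54
σ²_total = 11.48 + 2 × 3.54 = 18.56
α = (k/(k−1))·(1 − ΣVar(i)/σ²_total) = (6/5)·(1 − 11.48/18.56) = 0.458

α = 0.458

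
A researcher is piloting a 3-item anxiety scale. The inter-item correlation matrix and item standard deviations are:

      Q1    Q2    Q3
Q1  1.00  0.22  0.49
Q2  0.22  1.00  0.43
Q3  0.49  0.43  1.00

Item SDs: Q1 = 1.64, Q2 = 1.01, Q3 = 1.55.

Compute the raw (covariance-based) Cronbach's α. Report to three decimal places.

Cronbach's α = 0.641

Σσ²ᵢ = 1.64² + 1.01² + 1.55² = 6.1122
Covariances σ_ij = r_ij · s_i · s_j:
  σ(Q1,Q2) = 0.22 × 1.64 × 1.01 = 0.3644
  σ(Q1,Q3) = 0.49 × 1.64 × 1.55 = 1.2456
  σ(Q2,Q3) = 0.43 × 1.01 × 1.55 = 0.6732
σ²_T = Σσ²ᵢ + 2·Σσ_ij = 6.1122 + 2 × 2.2832 = 10.6786
α = (3/2)·(1 − 6.1122/10.6786) = 0.641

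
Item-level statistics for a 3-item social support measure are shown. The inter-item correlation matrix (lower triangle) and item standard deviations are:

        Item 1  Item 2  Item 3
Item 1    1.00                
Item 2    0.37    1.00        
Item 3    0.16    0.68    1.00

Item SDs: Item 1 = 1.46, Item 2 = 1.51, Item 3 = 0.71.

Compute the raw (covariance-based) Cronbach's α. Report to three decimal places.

α = 0.616

Σσ²ᵢ = 1.46² + 1.51² + 0.71² = 4.9158
Covariances σ_ij = r_ij · s_i · s_j:
  σ(Item 1,Item 2) = 0.37 × 1.46 × 1.51 = 0.8157
  σ(Item 1,Item 3) = 0.16 × 1.46 × 0.71 = 0.1659
  σ(Item 2,Item 3) = 0.68 × 1.51 × 0.71 = 0.7290
σ²_T = Σσ²ᵢ + 2·Σσ_ij = 4.9158 + 2 × 1.7106 = 8.3370
α = (3/2)·(1 − 4.9158/8.3370) = 0.616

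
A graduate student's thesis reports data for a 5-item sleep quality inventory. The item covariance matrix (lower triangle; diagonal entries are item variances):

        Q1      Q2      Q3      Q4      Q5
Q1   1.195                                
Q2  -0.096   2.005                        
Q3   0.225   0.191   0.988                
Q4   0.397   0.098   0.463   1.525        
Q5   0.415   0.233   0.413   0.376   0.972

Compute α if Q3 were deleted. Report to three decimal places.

α = 0.444

Remaining items: Q1, Q2, Q4, Q5 (k = 4).
Σσ²ᵢ = 1.195 + 2.005 + 1.525 + 0.972 = 5.697
total variance = 5.697 + 2 × 1.423 = 8.543
α (item deleted) = (4/3)·(1 − 5.697/8.543) = 0.444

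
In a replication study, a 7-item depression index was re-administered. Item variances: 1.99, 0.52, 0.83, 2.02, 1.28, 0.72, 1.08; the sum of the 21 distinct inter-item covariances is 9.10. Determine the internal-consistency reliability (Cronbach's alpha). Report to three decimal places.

sum of item variances = 1.99 + 0.52 + 0.83 + 2.02 + 1.28 + 0.72 + 1.08 = 8.44
Sum of distinct covariances = 9.10
σ²_total = sum of item variances + 2·Σcov = 8.44 + 2 × 9.10 = 26.64
α = (7/6)·(1 − 8.44/26.64) = 0.797

α = 0.797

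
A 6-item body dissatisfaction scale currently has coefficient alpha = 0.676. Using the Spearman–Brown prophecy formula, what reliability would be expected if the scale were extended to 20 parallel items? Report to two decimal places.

predicted reliability = 0.87

Length factor m = 20/6 = 3.3333
α' = m·α / (1 + (m−1)·α)
   = 20/6 × 0.676 / (1 + (20/6 − 1) × 0.676)
   = 2.2533 / 2.5773 = 0.87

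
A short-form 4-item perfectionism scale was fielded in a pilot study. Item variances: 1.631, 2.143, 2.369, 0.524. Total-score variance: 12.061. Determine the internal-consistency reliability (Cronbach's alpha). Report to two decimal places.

sum of item variances = 1.631 + 2.143 + 2.369 + 0.524 = 6.667
α = (k/(k−1))·(1 − sum of item variances/Var(T)) = (4/3)·(1 − 6.667/12.061) = 0.60

α = 0.60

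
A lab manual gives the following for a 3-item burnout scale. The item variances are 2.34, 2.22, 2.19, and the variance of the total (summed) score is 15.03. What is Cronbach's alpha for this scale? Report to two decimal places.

α = 0.83

Σσᵢ² = 2.34 + 2.22 + 2.19 = 6.75
α = (k/(k−1))·(1 − Σσᵢ²/total variance) = (3/2)·(1 − 6.75/15.03) = 0.83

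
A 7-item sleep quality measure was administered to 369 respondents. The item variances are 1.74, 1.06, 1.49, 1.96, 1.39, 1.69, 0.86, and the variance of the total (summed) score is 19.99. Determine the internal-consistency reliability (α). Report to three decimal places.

sum of item variances = 1.74 + 1.06 + 1.49 + 1.96 + 1.39 + 1.69 + 0.86 = 10.19
α = (k/(k−1))·(1 − sum of item variances/σ²_T) = (7/6)·(1 − 10.19/19.99) = 0.572

α = 0.572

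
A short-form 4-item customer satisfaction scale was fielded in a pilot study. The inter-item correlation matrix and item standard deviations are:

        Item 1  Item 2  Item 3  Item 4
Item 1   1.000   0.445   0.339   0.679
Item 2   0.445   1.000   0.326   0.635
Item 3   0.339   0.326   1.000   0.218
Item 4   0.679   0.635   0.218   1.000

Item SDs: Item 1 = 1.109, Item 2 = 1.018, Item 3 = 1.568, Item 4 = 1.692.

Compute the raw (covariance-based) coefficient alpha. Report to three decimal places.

α = 0.728

Σσ²ᵢ = 1.109² + 1.018² + 1.568² + 1.692² = 7.5877
Covariances σ_ij = r_ij · s_i · s_j:
  σ(Item 1,Item 2) = 0.445 × 1.109 × 1.018 = 0.5024
  σ(Item 1,Item 3) = 0.339 × 1.109 × 1.568 = 0.5895
  σ(Item 1,Item 4) = 0.679 × 1.109 × 1.692 = 1.2741
  σ(Item 2,Item 3) = 0.326 × 1.018 × 1.568 = 0.5204
  σ(Item 2,Item 4) = 0.635 × 1.018 × 1.692 = 1.0938
  σ(Item 3,Item 4) = 0.218 × 1.568 × 1.692 = 0.5784
σ²_T = Σσ²ᵢ + 2·Σσ_ij = 7.5877 + 2 × 4.5586 = 16.7049
α = (4/3)·(1 − 7.5877/16.7049) = 0.728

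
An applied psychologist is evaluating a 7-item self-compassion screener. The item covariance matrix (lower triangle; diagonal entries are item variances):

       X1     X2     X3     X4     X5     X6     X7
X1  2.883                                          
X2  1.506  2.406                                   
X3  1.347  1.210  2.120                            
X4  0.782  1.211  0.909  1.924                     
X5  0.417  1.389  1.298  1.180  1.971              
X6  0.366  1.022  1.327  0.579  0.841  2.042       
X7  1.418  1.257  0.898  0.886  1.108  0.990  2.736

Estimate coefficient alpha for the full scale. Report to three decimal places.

Σσ²ᵢ = 2.883 + 2.406 + 2.120 + 1.924 + 1.971 + 2.042 + 2.736 = 16.082
Sum of off-diagonal covariances = 21.941
Var(T) = 16.082 + 2 × 21.941 = 59.964
α = (k/(k−1))·(1 − Σσ²ᵢ/Var(T)) = (7/6)·(1 − 16.082/59.964) = 0.854

α = 0.854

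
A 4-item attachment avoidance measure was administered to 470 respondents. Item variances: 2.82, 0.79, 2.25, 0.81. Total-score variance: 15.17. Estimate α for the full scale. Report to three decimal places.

Σσ²ᵢ = 2.82 + 0.79 + 2.25 + 0.81 = 6.67
α = (k/(k−1))·(1 − Σσ²ᵢ/σ²_total) = (4/3)·(1 − 6.67/15.17) = 0.747

α = 0.747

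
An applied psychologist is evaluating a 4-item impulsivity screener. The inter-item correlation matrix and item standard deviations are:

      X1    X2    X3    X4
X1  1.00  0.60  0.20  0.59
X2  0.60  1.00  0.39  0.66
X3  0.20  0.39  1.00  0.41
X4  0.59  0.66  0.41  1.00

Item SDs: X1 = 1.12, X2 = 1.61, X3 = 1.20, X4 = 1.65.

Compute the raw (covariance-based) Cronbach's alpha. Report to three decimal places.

Σσ²ᵢ = 1.12² + 1.61² + 1.20² + 1.65² = 8.0090
Covariances σ_ij = r_ij · s_i · s_j:
  σ(X1,X2) = 0.60 × 1.12 × 1.61 = 1.0819
  σ(X1,X3) = 0.20 × 1.12 × 1.20 = 0.2688
  σ(X1,X4) = 0.59 × 1.12 × 1.65 = 1.0903
  σ(X2,X3) = 0.39 × 1.61 × 1.20 = 0.7535
  σ(X2,X4) = 0.66 × 1.61 × 1.65 = 1.7533
  σ(X3,X4) = 0.41 × 1.20 × 1.65 = 0.8118
σ²_T = Σσ²ᵢ + 2·Σσ_ij = 8.0090 + 2 × 5.7596 = 19.5282
α = (4/3)·(1 − 8.0090/19.5282) = 0.787

α = 0.787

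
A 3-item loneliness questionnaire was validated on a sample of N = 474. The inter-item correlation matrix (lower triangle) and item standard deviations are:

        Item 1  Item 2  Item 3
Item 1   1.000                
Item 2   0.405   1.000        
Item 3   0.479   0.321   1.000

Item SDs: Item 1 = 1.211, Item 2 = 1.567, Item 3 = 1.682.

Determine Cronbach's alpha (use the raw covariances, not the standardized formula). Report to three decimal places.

Σσ²ᵢ = 1.211² + 1.567² + 1.682² = 6.7511
Covariances σ_ij = r_ij · s_i · s_j:
  σ(Item 1,Item 2) = 0.405 × 1.211 × 1.567 = 0.7685
  σ(Item 1,Item 3) = 0.479 × 1.211 × 1.682 = 0.9757
  σ(Item 2,Item 3) = 0.321 × 1.567 × 1.682 = 0.8461
σ²_T = Σσ²ᵢ + 2·Σσ_ij = 6.7511 + 2 × 2.5903 = 11.9317
α = (3/2)·(1 − 6.7511/11.9317) = 0.651

α = 0.651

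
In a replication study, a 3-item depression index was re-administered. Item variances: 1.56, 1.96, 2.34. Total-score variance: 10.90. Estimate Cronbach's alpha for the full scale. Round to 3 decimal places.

Σσ²ᵢ = 1.56 + 1.96 + 2.34 = 5.86
α = (k/(k−1))·(1 − Σσ²ᵢ/Var(T)) = (3/2)·(1 − 5.86/10.90) = 0.694

Cronbach's alpha = 0.694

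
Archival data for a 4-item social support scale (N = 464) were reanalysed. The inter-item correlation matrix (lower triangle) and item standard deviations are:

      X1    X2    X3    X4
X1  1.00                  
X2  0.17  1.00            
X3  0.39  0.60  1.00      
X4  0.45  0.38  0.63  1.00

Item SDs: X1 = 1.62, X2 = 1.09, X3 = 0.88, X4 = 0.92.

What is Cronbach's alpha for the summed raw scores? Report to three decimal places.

Σσ²ᵢ = 1.62² + 1.09² + 0.88² + 0.92² = 5.4333
Covariances σ_ij = r_ij · s_i · s_j:
  σ(X1,X2) = 0.17 × 1.62 × 1.09 = 0.3002
  σ(X1,X3) = 0.39 × 1.62 × 0.88 = 0.5560
  σ(X1,X4) = 0.45 × 1.62 × 0.92 = 0.6707
  σ(X2,X3) = 0.60 × 1.09 × 0.88 = 0.5755
  σ(X2,X4) = 0.38 × 1.09 × 0.92 = 0.3811
  σ(X3,X4) = 0.63 × 0.88 × 0.92 = 0.5100
σ²_T = Σσ²ᵢ + 2·Σσ_ij = 5.4333 + 2 × 2.9935 = 11.4203
α = (4/3)·(1 − 5.4333/11.4203) = 0.699

α = 0.699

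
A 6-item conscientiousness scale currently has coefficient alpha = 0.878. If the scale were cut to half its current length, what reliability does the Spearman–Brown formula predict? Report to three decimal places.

Length factor m = 1/2
α' = m·α / (1 − (1−m)·α)
   = 1/2 × 0.878 / (1 − (1 − 1/2) × 0.878)
   = 0.4390 / 0.5610 = 0.783

predicted reliability = 0.783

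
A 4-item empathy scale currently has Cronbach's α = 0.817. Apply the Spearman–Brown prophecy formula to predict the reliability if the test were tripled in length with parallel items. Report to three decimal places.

Length factor m = 3
α' = m·α / (1 + (m−1)·α)
   = 3 × 0.817 / (1 + (3 − 1) × 0.817)
   = 2.4510 / 2.6340 = 0.931

predicted reliability = 0.931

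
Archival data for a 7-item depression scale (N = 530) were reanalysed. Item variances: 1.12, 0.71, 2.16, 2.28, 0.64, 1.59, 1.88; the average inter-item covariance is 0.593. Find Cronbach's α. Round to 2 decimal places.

Cronbach's α = 0.82

sum of item variances = 1.12 + 0.71 + 2.16 + 2.28 + 0.64 + 1.59 + 1.88 = 10.38
Sum of the 21 distinct covariances = 21 × 0.593 = 12.453
σ²_total = sum of item variances + 2·Σcov = 10.38 + 2 × 12.453 = 35.286
α = (7/6)·(1 − 10.38/35.286) = 0.82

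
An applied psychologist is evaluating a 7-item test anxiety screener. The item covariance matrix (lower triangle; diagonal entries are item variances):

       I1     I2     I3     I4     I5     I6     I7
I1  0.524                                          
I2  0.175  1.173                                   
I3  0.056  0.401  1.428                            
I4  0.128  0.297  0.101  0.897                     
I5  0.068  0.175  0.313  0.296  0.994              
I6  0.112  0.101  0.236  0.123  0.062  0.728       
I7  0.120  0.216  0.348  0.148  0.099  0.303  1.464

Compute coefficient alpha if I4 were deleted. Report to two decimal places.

α = 0.56

Remaining items: I1, I2, I3, I5, I6, I7 (k = 6).
Σσ²ᵢ = 0.524 + 1.173 + 1.428 + 0.994 + 0.728 + 1.464 = 6.311
σ²_total = 6.311 + 2 × 2.785 = 11.881
α (item deleted) = (6/5)·(1 − 6.311/11.881) = 0.56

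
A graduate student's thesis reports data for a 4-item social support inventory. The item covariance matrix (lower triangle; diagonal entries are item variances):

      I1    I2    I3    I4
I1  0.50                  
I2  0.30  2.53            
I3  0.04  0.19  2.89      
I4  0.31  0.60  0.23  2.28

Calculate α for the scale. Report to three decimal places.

α = 0.386

Σσ²ᵢ = 0.50 + 2.53 + 2.89 + 2.28 = 8.20
Sum of the distinct covariances = 1.67
σ²_total = 8.20 + 2 × 1.67 = 11.54
α = (k/(k−1))·(1 − Σσ²ᵢ/σ²_total) = (4/3)·(1 − 8.20/11.54) = 0.386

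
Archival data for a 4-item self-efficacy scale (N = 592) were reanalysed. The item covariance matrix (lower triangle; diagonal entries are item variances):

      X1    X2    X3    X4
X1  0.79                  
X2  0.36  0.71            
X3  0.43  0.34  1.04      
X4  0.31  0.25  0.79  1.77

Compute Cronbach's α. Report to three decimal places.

Cronbach's α = 0.713

Σσᵢ² = 0.79 + 0.71 + 1.04 + 1.77 = 4.31
Sum of the distinct covariances = 2.48
total variance = 4.31 + 2 × 2.48 = 9.27
α = (k/(k−1))·(1 − Σσᵢ²/total variance) = (4/3)·(1 − 4.31/9.27) = 0.713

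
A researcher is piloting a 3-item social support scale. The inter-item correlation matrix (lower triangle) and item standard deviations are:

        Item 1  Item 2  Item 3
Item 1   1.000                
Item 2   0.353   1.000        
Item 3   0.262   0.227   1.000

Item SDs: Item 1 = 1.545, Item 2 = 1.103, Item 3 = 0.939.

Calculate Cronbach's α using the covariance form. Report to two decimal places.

α = 0.53

Σσ²ᵢ = 1.545² + 1.103² + 0.939² = 4.4854
Covariances σ_ij = r_ij · s_i · s_j:
  σ(Item 1,Item 2) = 0.353 × 1.545 × 1.103 = 0.6016
  σ(Item 1,Item 3) = 0.262 × 1.545 × 0.939 = 0.3801
  σ(Item 2,Item 3) = 0.227 × 1.103 × 0.939 = 0.2351
σ²_T = Σσ²ᵢ + 2·Σσ_ij = 4.4854 + 2 × 1.2168 = 6.9190
α = (3/2)·(1 − 4.4854/6.9190) = 0.53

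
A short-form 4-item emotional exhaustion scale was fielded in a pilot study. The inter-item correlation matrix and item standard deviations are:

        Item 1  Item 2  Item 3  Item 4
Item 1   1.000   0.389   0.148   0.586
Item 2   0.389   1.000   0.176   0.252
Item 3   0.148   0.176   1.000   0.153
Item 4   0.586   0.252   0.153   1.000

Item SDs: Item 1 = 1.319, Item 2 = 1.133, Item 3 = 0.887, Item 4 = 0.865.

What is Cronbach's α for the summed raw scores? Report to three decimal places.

Σσ²ᵢ = 1.319² + 1.133² + 0.887² + 0.865² = 4.5584
Covariances σ_ij = r_ij · s_i · s_j:
  σ(Item 1,Item 2) = 0.389 × 1.319 × 1.133 = 0.5813
  σ(Item 1,Item 3) = 0.148 × 1.319 × 0.887 = 0.1732
  σ(Item 1,Item 4) = 0.586 × 1.319 × 0.865 = 0.6686
  σ(Item 2,Item 3) = 0.176 × 1.133 × 0.887 = 0.1769
  σ(Item 2,Item 4) = 0.252 × 1.133 × 0.865 = 0.2470
  σ(Item 3,Item 4) = 0.153 × 0.887 × 0.865 = 0.1174
σ²_T = Σσ²ᵢ + 2·Σσ_ij = 4.5584 + 2 × 1.9644 = 8.4872
α = (4/3)·(1 − 4.5584/8.4872) = 0.617

Cronbach's α = 0.617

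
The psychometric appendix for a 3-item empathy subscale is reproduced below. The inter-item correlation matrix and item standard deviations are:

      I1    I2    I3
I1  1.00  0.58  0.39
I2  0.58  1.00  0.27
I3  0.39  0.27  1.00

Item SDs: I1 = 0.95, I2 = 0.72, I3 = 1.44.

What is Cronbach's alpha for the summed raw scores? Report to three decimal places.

Σσ²ᵢ = 0.95² + 0.72² + 1.44² = 3.4945
Covariances σ_ij = r_ij · s_i · s_j:
  σ(I1,I2) = 0.58 × 0.95 × 0.72 = 0.3967
  σ(I1,I3) = 0.39 × 0.95 × 1.44 = 0.5335
  σ(I2,I3) = 0.27 × 0.72 × 1.44 = 0.2799
σ²_T = Σσ²ᵢ + 2·Σσ_ij = 3.4945 + 2 × 1.2101 = 5.9147
α = (3/2)·(1 − 3.4945/5.9147) = 0.614

α = 0.614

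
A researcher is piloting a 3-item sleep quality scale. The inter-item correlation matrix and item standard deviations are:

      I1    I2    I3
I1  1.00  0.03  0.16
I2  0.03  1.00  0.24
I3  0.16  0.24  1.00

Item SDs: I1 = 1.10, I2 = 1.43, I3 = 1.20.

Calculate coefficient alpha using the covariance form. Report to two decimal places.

coefficient alpha = 0.33

Σσ²ᵢ = 1.10² + 1.43² + 1.20² = 4.6949
Covariances σ_ij = r_ij · s_i · s_j:
  σ(I1,I2) = 0.03 × 1.10 × 1.43 = 0.0472
  σ(I1,I3) = 0.16 × 1.10 × 1.20 = 0.2112
  σ(I2,I3) = 0.24 × 1.43 × 1.20 = 0.4118
σ²_T = Σσ²ᵢ + 2·Σσ_ij = 4.6949 + 2 × 0.6702 = 6.0353
α = (3/2)·(1 − 4.6949/6.0353) = 0.33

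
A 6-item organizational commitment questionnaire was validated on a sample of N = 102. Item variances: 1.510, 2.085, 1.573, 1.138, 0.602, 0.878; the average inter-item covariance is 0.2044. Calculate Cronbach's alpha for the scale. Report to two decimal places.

Cronbach's alpha = 0.53

Σσᵢ² = 1.510 + 2.085 + 1.573 + 1.138 + 0.602 + 0.878 = 7.786
Sum of the 15 distinct covariances = 15 × 0.2044 = 3.0660
Var(T) = Σσᵢ² + 2·Σcov = 7.786 + 2 × 3.0660 = 13.9180
α = (6/5)·(1 − 7.786/13.9180) = 0.53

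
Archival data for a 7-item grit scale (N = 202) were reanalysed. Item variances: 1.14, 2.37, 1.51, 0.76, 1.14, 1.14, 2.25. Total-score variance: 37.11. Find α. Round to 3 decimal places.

α = 0.843

ΣVar(i) = 1.14 + 2.37 + 1.51 + 0.76 + 1.14 + 1.14 + 2.25 = 10.31
α = (k/(k−1))·(1 − ΣVar(i)/σ²_total) = (7/6)·(1 − 10.31/37.11) = 0.843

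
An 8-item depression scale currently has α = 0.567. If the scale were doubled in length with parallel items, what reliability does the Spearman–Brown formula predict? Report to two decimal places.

predicted reliability = 0.72

Length factor m = 2
α' = m·α / (1 + (m−1)·α)
   = 2 × 0.567 / (1 + (2 − 1) × 0.567)
   = 1.1340 / 1.5670 = 0.72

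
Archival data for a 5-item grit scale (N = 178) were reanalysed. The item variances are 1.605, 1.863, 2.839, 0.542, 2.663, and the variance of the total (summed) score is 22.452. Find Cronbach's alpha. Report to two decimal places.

ΣVar(i) = 1.605 + 1.863 + 2.839 + 0.542 + 2.663 = 9.512
α = (k/(k−1))·(1 − ΣVar(i)/Var(T)) = (5/4)·(1 − 9.512/22.452) = 0.72

α = 0.72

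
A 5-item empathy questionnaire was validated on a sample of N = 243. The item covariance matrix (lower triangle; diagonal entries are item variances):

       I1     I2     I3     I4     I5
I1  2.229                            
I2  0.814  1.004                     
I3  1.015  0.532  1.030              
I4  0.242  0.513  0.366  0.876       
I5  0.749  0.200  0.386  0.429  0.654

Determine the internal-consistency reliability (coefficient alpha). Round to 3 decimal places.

Σσᵢ² = 2.229 + 1.004 + 1.030 + 0.876 + 0.654 = 5.793
Sum of the distinct covariances = 5.246
total variance = 5.793 + 2 × 5.246 = 16.285
α = (k/(k−1))·(1 − Σσᵢ²/total variance) = (5/4)·(1 − 5.793/16.285) = 0.805

α = 0.805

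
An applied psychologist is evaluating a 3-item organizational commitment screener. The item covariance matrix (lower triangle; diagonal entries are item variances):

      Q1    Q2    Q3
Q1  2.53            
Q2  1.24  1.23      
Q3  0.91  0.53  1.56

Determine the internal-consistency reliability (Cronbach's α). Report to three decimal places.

α = 0.753

Σσᵢ² = 2.53 + 1.23 + 1.56 = 5.32
Sum of the distinct covariances = 2.68
σ²_total = 5.32 + 2 × 2.68 = 10.68
α = (k/(k−1))·(1 − Σσᵢ²/σ²_total) = (3/2)·(1 − 5.32/10.68) = 0.753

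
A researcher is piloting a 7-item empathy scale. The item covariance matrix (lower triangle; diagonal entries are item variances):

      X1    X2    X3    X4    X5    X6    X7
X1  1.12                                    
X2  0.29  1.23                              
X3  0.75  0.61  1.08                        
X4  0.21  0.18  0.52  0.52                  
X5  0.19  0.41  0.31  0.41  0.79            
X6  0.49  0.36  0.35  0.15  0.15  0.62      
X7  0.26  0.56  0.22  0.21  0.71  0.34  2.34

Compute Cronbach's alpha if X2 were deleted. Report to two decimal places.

Remaining items: X1, X3, X4, X5, X6, X7 (k = 6).
Σσ²ᵢ = 1.12 + 1.08 + 0.52 + 0.79 + 0.62 + 2.34 = 6.47
σ²_total = 6.47 + 2 × 5.27 = 17.01
α (item deleted) = (6/5)·(1 − 6.47/17.01) = 0.74

Cronbach's alpha = 0.74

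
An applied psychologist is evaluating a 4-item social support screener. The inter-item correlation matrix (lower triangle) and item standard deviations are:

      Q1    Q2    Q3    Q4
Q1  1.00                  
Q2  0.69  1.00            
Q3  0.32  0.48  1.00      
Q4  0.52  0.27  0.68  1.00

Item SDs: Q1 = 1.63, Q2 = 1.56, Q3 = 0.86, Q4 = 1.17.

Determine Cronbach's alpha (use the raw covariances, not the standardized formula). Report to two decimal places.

Σσ²ᵢ = 1.63² + 1.56² + 0.86² + 1.17² = 7.1990
Covariances σ_ij = r_ij · s_i · s_j:
  σ(Q1,Q2) = 0.69 × 1.63 × 1.56 = 1.7545
  σ(Q1,Q3) = 0.32 × 1.63 × 0.86 = 0.4486
  σ(Q1,Q4) = 0.52 × 1.63 × 1.17 = 0.9917
  σ(Q2,Q3) = 0.48 × 1.56 × 0.86 = 0.6440
  σ(Q2,Q4) = 0.27 × 1.56 × 1.17 = 0.4928
  σ(Q3,Q4) = 0.68 × 0.86 × 1.17 = 0.6842
σ²_T = Σσ²ᵢ + 2·Σσ_ij = 7.1990 + 2 × 5.0158 = 17.2306
α = (4/3)·(1 − 7.1990/17.2306) = 0.78

Cronbach's alpha = 0.78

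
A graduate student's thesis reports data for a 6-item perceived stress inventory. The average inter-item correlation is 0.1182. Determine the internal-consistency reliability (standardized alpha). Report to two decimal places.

Standardized α = k·r̄ / (1 + (k−1)·r̄) = 6 × 0.1182 / (1 + 5 × 0.1182)
  = 0.7092 / 1.5910 = 0.45

standardized alpha = 0.45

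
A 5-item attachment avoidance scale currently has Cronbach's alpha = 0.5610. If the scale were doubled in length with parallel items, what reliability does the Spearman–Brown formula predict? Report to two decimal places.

predicted reliability = 0.72

Length factor m = 2
α' = m·α / (1 + (m−1)·α)
   = 2 × 0.5610 / (1 + (2 − 1) × 0.5610)
   = 1.1220 / 1.5610 = 0.72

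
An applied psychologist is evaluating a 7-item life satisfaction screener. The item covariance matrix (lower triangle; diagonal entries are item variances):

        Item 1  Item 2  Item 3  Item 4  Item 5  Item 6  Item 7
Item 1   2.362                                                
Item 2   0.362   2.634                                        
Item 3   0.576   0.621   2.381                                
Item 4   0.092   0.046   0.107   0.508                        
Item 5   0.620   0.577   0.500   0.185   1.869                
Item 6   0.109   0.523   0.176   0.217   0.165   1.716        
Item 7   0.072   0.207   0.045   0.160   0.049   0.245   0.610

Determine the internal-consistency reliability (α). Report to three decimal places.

Σσᵢ² = 2.362 + 2.634 + 2.381 + 0.508 + 1.869 + 1.716 + 0.610 = 12.080
Sum of the distinct covariances = 5.654
Var(T) = 12.080 + 2 × 5.654 = 23.388
α = (k/(k−1))·(1 − Σσᵢ²/Var(T)) = (7/6)·(1 − 12.080/23.388) = 0.564

α = 0.564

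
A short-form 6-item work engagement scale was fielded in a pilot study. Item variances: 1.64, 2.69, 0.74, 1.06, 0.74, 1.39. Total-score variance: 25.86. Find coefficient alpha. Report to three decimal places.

α = 0.817

Σσ²ᵢ = 1.64 + 2.69 + 0.74 + 1.06 + 0.74 + 1.39 = 8.26
α = (k/(k−1))·(1 − Σσ²ᵢ/σ²_total) = (6/5)·(1 − 8.26/25.86) = 0.817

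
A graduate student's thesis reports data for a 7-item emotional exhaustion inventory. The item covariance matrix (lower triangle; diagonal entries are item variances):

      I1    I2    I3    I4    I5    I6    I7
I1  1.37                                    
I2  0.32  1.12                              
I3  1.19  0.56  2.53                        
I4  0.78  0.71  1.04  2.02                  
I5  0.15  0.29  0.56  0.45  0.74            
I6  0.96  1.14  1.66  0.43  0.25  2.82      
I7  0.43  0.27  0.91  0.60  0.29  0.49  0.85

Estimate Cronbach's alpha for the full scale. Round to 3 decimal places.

ΣVar(i) = 1.37 + 1.12 + 2.53 + 2.02 + 0.74 + 2.82 + 0.85 = 11.45
Σ_{i<j} σ_ij = 13.48
σ²_total = 11.45 + 2 × 13.48 = 38.41
α = (k/(k−1))·(1 − ΣVar(i)/σ²_total) = (7/6)·(1 − 11.45/38.41) = 0.819

Cronbach's alpha = 0.819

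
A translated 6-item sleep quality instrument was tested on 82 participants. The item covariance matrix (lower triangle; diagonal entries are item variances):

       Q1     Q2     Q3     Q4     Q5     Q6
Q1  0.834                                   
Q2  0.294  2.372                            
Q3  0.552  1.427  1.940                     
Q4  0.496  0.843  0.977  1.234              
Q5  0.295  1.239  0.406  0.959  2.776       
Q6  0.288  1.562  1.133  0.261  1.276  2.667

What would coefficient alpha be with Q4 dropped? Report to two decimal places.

Remaining items: Q1, Q2, Q3, Q5, Q6 (k = 5).
Σσ²ᵢ = 0.834 + 2.372 + 1.940 + 2.776 + 2.667 = 10.589
Var(T) = 10.589 + 2 × 8.472 = 27.533
α (item deleted) = (5/4)·(1 − 10.589/27.533) = 0.77

coefficient alpha = 0.77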